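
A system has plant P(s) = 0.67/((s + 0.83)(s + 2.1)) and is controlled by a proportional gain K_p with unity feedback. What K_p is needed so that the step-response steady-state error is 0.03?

K_p = 84.1

Steady-state error for a unit step on this type-0 loop is 1/(1 + K_p·P(0)).
P(0) = 0.3844. Require 1/(1 + K_p·0.3844) = 0.03, so 1 + 0.3844·K_p = 33.33.
K_p = (33.33 − 1)/0.3844 = 84.1.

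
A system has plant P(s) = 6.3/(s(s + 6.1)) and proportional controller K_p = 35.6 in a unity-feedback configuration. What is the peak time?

From 1 + K_pP(s) = 0: s² + 6.1s + 224.3 = 0 ⇒ ω_n = 14.98, ζ = 0.2037.
Damped frequency ω_d = ω_n√(1−ζ²) = 14.66 rad/s, so peak time T_p = π/ω_d = 0.214 s.

T_p = 0.214 s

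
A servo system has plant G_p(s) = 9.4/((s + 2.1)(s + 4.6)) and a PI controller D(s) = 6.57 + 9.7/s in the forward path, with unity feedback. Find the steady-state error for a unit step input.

The open loop D(s)G_p(s) has a pole at the origin (type 1), so the static position error constant is infinite and e_ss = 1/(1+∞) = 0.

0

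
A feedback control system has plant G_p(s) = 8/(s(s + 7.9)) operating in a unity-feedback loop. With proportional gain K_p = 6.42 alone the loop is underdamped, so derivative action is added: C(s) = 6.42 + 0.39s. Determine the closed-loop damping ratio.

ζ = 0.769

Forward path: (6.42 + 0.39s)·8/(s(s+7.9)). The closed-loop characteristic equation is s² + (7.9 + 8·0.39)s + 8·6.42 = 0.
That is s² + 11.02s + 51.36 = 0, so ω_n = 7.167 rad/s and ζ = 11.02/(2·7.167) = 0.7688.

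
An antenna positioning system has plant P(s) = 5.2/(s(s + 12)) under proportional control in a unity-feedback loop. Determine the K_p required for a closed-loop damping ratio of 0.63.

K_p = 17.4

Closed-loop characteristic equation: s² + 12s + K_p·5.2 = 0.
So ω_n = √(5.2K_p) and 2ζω_n = 12, giving ζ = 12/(2√(5.2K_p)).
Setting ζ = 0.63: √(5.2K_p) = 12/(2·0.63) = 9.524, so K_p = 90.7/5.2 = 17.4.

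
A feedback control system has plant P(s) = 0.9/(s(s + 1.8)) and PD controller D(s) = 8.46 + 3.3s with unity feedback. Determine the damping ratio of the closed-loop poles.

Forward path: (8.46 + 3.3s)·0.9/(s(s+1.8)). The closed-loop characteristic equation is s² + (1.8 + 0.9·3.3)s + 0.9·8.46 = 0.
That is s² + 4.77s + 7.614 = 0, so ω_n = 2.759 rad/s and ζ = 4.77/(2·2.759) = 0.8643.

ζ = 0.864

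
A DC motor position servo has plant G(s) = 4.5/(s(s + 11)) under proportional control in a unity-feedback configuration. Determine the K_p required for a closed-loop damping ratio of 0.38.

K_p = 46.6

Closed-loop characteristic equation: s² + 11s + K_p·4.5 = 0.
So ω_n = √(4.5K_p) and 2ζω_n = 11, giving ζ = 11/(2√(4.5K_p)).
Setting ζ = 0.38: √(4.5K_p) = 11/(2·0.38) = 14.47, so K_p = 209.5/4.5 = 46.6.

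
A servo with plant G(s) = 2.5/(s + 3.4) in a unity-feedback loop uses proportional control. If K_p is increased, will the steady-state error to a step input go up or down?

decrease

The position error constant K_pos = K_p·G(0) grows with K_p, and e_ss = 1/(1+K_pos) falls.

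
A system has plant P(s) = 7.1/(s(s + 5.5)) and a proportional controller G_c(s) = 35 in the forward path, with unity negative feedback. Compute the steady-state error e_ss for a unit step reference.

The open loop G_c(s)P(s) has a pole at the origin (type 1), so the static position error constant is infinite and e_ss = 1/(1+∞) = 0.

0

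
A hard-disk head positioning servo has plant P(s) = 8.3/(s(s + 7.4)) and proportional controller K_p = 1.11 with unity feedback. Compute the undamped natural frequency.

1 + K_p·P(s) = 0 gives s² + 7.4s + 9.213 = 0.
Matching s² + 2ζω_n s + ω_n²: ω_n = √9.213 = 3.035 rad/s and 2ζω_n = 7.4, so ζ = 7.4/(2·3.035) = 1.22.

ω_n = 3.04 rad/s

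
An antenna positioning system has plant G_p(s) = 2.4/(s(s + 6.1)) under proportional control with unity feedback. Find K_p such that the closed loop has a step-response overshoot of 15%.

K_p = 14.5

From %OS = 100·exp(−πζ/√(1−ζ²)) = 15%, ζ = −ln(0.15)/√(π²+ln²(0.15)) = 0.5169.
Characteristic equation s² + 6.1s + 2.4K_p = 0 gives ζ = 6.1/(2√(2.4K_p)).
Setting ζ = 0.5169: √(2.4K_p) = 6.1/(2·0.5169) = 5.9, so K_p = 34.81/2.4 = 14.5.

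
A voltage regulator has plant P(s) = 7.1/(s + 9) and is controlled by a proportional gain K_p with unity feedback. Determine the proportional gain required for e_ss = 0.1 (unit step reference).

K_p = 11.4

The loop is type 0, so e_ss(step) = 1/(1 + K_pos) with K_pos = K_p·P(0).
P(0) = 0.7889. Require 1/(1 + K_p·0.7889) = 0.1, so 1 + 0.7889·K_p = 10.
K_p = (10 − 1)/0.7889 = 11.4.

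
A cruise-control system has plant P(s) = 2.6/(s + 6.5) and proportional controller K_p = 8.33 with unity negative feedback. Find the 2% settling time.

Closed-loop transfer function: T(s) = K_p·P(s)/(1 + K_p·P(s)) = 21.66/(s + 6.5 + 21.66) = 21.66/(s + 28.16).
Time constant τ = 1/28.16 = 0.03551 s, so the 2% settling time is about 4τ = 0.142 s.

T_s ≈ 0.142 s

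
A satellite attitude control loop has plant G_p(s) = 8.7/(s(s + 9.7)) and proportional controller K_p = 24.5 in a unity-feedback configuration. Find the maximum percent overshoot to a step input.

The closed-loop denominator s² + 9.7s + 213.1 gives ω_n = √213.1 = 14.6 and ζ = 9.7/(2ω_n) = 0.3322.
%OS = 100·exp(−πζ/√(1−ζ²)) = 100·exp(−π·0.3322/√0.8896) = 33.1%.

33.1%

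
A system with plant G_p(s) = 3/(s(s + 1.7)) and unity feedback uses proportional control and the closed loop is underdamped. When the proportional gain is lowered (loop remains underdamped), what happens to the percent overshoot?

decrease

ζ = 1.7/(2√(3K_p)) rises as K_p falls; higher damping means less overshoot.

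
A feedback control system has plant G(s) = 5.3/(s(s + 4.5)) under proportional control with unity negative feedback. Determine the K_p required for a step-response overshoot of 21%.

From %OS = 100·exp(−πζ/√(1−ζ²)) = 21%, ζ = −ln(0.21)/√(π²+ln²(0.21)) = 0.4449.
Characteristic equation s² + 4.5s + 5.3K_p = 0 gives ζ = 4.5/(2√(5.3K_p)).
Setting ζ = 0.4449: √(5.3K_p) = 4.5/(2·0.4449) = 5.057, so K_p = 25.58/5.3 = 4.83.

K_p = 4.83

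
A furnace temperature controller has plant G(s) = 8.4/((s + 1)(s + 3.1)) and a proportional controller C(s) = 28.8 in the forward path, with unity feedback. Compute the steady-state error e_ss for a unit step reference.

0.0127

The loop is type 0. Static position error constant K_pos = C(0)·G(0) = 28.8·2.71 = 78.04.
Steady-state error to a unit step: e_ss = 1/(1+K_pos) = 1/79.04 = 0.0127.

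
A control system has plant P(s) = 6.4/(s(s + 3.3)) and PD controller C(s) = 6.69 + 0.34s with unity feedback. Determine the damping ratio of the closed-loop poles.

Forward path: (6.69 + 0.34s)·6.4/(s(s+3.3)). The closed-loop characteristic equation is s² + (3.3 + 6.4·0.34)s + 6.4·6.69 = 0.
That is s² + 5.476s + 42.82 = 0, so ω_n = 6.543 rad/s and ζ = 5.476/(2·6.543) = 0.4184.

ζ = 0.418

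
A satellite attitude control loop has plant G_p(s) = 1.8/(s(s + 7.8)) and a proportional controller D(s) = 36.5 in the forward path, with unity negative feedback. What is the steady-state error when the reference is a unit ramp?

0.119

The loop has one pole at the origin (type 1). Velocity error constant K_v = lim_{s→0} s·D(s)G_p(s) = 36.5·1.8/7.8 = 8.423.
Steady-state error to a unit ramp: e_ss = 1/K_v = 0.119.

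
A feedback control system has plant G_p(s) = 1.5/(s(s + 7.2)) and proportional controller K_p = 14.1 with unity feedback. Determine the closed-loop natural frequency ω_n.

ω_n = 4.6 rad/s

With unity feedback the closed-loop characteristic equation is s² + 7.2s + 14.1·1.5 = s² + 7.2s + 21.15 = 0.
So ω_n² = 21.15 ⇒ ω_n = 4.599 rad/s, and ζ = 7.2/(2ω_n) = 0.783.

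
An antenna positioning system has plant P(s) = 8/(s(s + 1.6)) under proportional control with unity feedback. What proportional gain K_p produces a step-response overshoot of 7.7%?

K_p = 0.2

From %OS = 100·exp(−πζ/√(1−ζ²)) = 7.7%, ζ = −ln(0.077)/√(π²+ln²(0.077)) = 0.6323.
Characteristic equation s² + 1.6s + 8K_p = 0 gives ζ = 1.6/(2√(8K_p)).
Setting ζ = 0.6323: √(8K_p) = 1.6/(2·0.6323) = 1.265, so K_p = 1.601/8 = 0.2.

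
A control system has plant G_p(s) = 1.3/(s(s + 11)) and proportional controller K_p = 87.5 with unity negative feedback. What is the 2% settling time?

T_s ≈ 0.727 s

Closed-loop characteristic equation: s² + 11s + 113.8 = 0, so ω_n = 10.67 rad/s and ζ = 11/(2·10.67) = 0.5157.
2% settling time T_s ≈ 4/(ζω_n) = 4/5.5 = 0.727 s.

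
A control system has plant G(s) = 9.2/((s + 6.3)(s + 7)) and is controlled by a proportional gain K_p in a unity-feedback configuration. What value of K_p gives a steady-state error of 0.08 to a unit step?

For a type-0 loop with proportional control, e_ss = 1/(1 + K_p·G(0)).
G(0) = 0.2086. Require 1/(1 + K_p·0.2086) = 0.08, so 1 + 0.2086·K_p = 12.5.
K_p = (12.5 − 1)/0.2086 = 55.1.

K_p = 55.1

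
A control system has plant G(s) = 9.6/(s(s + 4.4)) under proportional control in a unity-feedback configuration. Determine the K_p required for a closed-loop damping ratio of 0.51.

K_p = 1.94

Closed-loop characteristic equation: s² + 4.4s + K_p·9.6 = 0.
So ω_n = √(9.6K_p) and 2ζω_n = 4.4, giving ζ = 4.4/(2√(9.6K_p)).
Setting ζ = 0.51: √(9.6K_p) = 4.4/(2·0.51) = 4.314, so K_p = 18.61/9.6 = 1.94.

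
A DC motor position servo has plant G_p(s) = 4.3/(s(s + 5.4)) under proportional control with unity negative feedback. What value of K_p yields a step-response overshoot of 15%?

From %OS = 100·exp(−πζ/√(1−ζ²)) = 15%, ζ = −ln(0.15)/√(π²+ln²(0.15)) = 0.5169.
Characteristic equation s² + 5.4s + 4.3K_p = 0 gives ζ = 5.4/(2√(4.3K_p)).
Setting ζ = 0.5169: √(4.3K_p) = 5.4/(2·0.5169) = 5.223, so K_p = 27.28/4.3 = 6.34.

K_p = 6.34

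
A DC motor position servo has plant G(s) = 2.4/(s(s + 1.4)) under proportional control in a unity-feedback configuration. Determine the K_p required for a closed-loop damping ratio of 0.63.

K_p = 0.514

Closed-loop characteristic equation: s² + 1.4s + K_p·2.4 = 0.
So ω_n = √(2.4K_p) and 2ζω_n = 1.4, giving ζ = 1.4/(2√(2.4K_p)).
Setting ζ = 0.63: √(2.4K_p) = 1.4/(2·0.63) = 1.111, so K_p = 1.235/2.4 = 0.514.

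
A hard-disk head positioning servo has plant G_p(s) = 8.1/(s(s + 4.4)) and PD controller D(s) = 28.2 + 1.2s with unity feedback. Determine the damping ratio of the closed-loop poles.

Forward path: (28.2 + 1.2s)·8.1/(s(s+4.4)). The closed-loop characteristic equation is s² + (4.4 + 8.1·1.2)s + 8.1·28.2 = 0.
That is s² + 14.12s + 228.4 = 0, so ω_n = 15.11 rad/s and ζ = 14.12/(2·15.11) = 0.4671.

ζ = 0.467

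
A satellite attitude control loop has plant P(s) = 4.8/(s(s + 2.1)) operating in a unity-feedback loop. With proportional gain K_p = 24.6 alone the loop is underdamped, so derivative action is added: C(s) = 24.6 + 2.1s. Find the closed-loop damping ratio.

Forward path: (24.6 + 2.1s)·4.8/(s(s+2.1)). The closed-loop characteristic equation is s² + (2.1 + 4.8·2.1)s + 4.8·24.6 = 0.
That is s² + 12.18s + 118.1 = 0, so ω_n = 10.87 rad/s and ζ = 12.18/(2·10.87) = 0.5604.

ζ = 0.56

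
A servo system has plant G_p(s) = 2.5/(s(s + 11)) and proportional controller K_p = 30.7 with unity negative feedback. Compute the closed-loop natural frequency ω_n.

ω_n = 8.76 rad/s

1 + K_p·G_p(s) = 0 gives s² + 11s + 76.75 = 0.
Matching s² + 2ζω_n s + ω_n²: ω_n = √76.75 = 8.761 rad/s and 2ζω_n = 11, so ζ = 11/(2·8.761) = 0.628.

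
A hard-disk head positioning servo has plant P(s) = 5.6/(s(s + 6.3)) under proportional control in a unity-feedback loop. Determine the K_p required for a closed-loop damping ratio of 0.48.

Closed-loop characteristic equation: s² + 6.3s + K_p·5.6 = 0.
So ω_n = √(5.6K_p) and 2ζω_n = 6.3, giving ζ = 6.3/(2√(5.6K_p)).
Setting ζ = 0.48: √(5.6K_p) = 6.3/(2·0.48) = 6.562, so K_p = 43.07/5.6 = 7.69.

K_p = 7.69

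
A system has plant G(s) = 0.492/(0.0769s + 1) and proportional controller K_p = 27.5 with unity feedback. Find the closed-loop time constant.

τ = 0.00529 s

Closed loop: T(s) = K_p·G/(1+K_p·G) = 13.53/(0.0769s + 1 + 13.53), with pole at s = −(1 + 13.53)/0.0769 = −188.9.
Closed-loop time constant τ = 1/188.9 = 0.00529 s.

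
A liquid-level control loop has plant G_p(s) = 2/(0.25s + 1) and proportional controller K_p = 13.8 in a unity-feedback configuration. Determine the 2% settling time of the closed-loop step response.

T_s ≈ 0.035 s

Closed loop: T(s) = K_p·G_p/(1+K_p·G_p) = 27.6/(0.25s + 1 + 27.6), with pole at s = −(1 + 27.6)/0.25 = −114.4.
τ = 1/114.4 = 0.008741 s, so 2% settling time ≈ 4τ = 0.035 s.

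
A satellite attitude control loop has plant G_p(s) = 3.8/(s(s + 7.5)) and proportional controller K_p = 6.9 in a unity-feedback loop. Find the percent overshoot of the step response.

3.41%

From 1 + K_pG_p(s) = 0: s² + 7.5s + 26.22 = 0 ⇒ ω_n = 5.121, ζ = 0.7323.
%OS = 100·exp(−πζ/√(1−ζ²)) = 100·exp(−π·0.7323/√0.4637) = 3.41%.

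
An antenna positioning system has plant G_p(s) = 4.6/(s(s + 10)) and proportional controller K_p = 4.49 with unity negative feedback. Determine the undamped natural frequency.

ω_n = 4.54 rad/s

The closed-loop denominator is s(s+10) + 4.49·4.6 = s² + 10s + 20.65.
So ω_n² = 20.65 ⇒ ω_n = 4.545 rad/s, and ζ = 10/(2ω_n) = 1.1.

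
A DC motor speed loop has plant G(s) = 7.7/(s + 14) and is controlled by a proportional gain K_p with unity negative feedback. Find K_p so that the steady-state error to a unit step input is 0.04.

K_p = 43.6

The loop is type 0, so e_ss(step) = 1/(1 + K_pos) with K_pos = K_p·G(0).
G(0) = 0.55. Require 1/(1 + K_p·0.55) = 0.04, so 1 + 0.55·K_p = 25.
K_p = (25 − 1)/0.55 = 43.6.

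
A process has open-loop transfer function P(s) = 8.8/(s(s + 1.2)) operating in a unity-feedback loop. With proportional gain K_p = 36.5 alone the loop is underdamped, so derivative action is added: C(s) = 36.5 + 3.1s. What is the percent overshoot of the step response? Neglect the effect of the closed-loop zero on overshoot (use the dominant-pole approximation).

1.64%

Forward path: (36.5 + 3.1s)·8.8/(s(s+1.2)). The closed-loop characteristic equation is s² + (1.2 + 8.8·3.1)s + 8.8·36.5 = 0.
That is s² + 28.48s + 321.2 = 0, so ω_n = 17.92 rad/s and ζ = 28.48/(2·17.92) = 0.7946.
%OS = 100·exp(−πζ/√(1−ζ²)) = 1.64%.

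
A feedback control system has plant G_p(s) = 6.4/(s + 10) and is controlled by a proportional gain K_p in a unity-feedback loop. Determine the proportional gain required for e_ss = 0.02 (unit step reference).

The loop is type 0, so e_ss(step) = 1/(1 + K_pos) with K_pos = K_p·G_p(0).
G_p(0) = 0.64. Require 1/(1 + K_p·0.64) = 0.02, so 1 + 0.64·K_p = 50.
K_p = (50 − 1)/0.64 = 76.6.

K_p = 76.6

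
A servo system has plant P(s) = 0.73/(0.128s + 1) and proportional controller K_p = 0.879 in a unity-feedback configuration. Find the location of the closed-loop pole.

Closed loop: T(s) = K_p·P/(1+K_p·P) = 0.6417/(0.128s + 1 + 0.6417), with pole at s = −(1 + 0.6417)/0.128 = −12.83.

s = -12.83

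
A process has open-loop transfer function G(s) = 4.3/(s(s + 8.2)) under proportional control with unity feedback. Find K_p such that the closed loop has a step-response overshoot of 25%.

K_p = 24

From %OS = 100·exp(−πζ/√(1−ζ²)) = 25%, ζ = −ln(0.25)/√(π²+ln²(0.25)) = 0.4037.
Characteristic equation s² + 8.2s + 4.3K_p = 0 gives ζ = 8.2/(2√(4.3K_p)).
Setting ζ = 0.4037: √(4.3K_p) = 8.2/(2·0.4037) = 10.16, so K_p = 103.1/4.3 = 24.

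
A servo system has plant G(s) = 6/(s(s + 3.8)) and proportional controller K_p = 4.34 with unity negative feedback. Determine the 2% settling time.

From 1 + K_pG(s) = 0: s² + 3.8s + 26.04 = 0 ⇒ ω_n = 5.103, ζ = 0.3723.
2% settling time T_s ≈ 4/(ζω_n) = 4/1.9 = 2.11 s.

T_s ≈ 2.11 s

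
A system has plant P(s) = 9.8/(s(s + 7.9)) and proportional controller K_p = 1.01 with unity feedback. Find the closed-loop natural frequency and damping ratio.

1 + K_p·P(s) = 0 gives s² + 7.9s + 9.898 = 0.
Matching s² + 2ζω_n s + ω_n²: ω_n = √9.898 = 3.146 rad/s and 2ζω_n = 7.9, so ζ = 7.9/(2·3.146) = 1.26.

ω_n = 3.15 rad/s, ζ = 1.26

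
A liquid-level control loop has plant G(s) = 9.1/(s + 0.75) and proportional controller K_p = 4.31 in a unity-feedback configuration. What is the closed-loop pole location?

s = -39.97

Closed-loop transfer function: T(s) = K_p·G(s)/(1 + K_p·G(s)) = 39.22/(s + 0.75 + 39.22) = 39.22/(s + 39.97).
The closed-loop pole is at s = −39.97.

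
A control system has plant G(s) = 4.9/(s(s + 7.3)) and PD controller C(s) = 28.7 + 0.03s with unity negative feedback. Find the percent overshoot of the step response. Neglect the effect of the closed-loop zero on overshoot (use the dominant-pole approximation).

35.4%

Forward path: (28.7 + 0.03s)·4.9/(s(s+7.3)). The closed-loop characteristic equation is s² + (7.3 + 4.9·0.03)s + 4.9·28.7 = 0.
That is s² + 7.447s + 140.6 = 0, so ω_n = 11.86 rad/s and ζ = 7.447/(2·11.86) = 0.314.
%OS = 100·exp(−πζ/√(1−ζ²)) = 35.4%.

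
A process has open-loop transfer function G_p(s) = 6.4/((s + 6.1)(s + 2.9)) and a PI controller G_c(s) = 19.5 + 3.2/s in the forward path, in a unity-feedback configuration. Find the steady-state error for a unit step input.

The open loop G_c(s)G_p(s) has a pole at the origin (type 1), so the static position error constant is infinite and e_ss = 1/(1+∞) = 0.

0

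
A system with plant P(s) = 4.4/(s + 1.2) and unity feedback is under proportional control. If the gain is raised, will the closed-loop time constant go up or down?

decrease

The closed-loop bandwidth 1.2+K_p·4.4 grows with K_p, so τ shrinks.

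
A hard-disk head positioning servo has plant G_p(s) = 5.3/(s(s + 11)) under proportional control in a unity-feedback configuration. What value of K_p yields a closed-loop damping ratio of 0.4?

K_p = 35.7

Closed-loop characteristic equation: s² + 11s + K_p·5.3 = 0.
So ω_n = √(5.3K_p) and 2ζω_n = 11, giving ζ = 11/(2√(5.3K_p)).
Setting ζ = 0.4: √(5.3K_p) = 11/(2·0.4) = 13.75, so K_p = 189.1/5.3 = 35.7.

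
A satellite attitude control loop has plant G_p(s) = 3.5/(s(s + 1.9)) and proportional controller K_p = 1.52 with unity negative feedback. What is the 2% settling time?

Closed-loop characteristic equation: s² + 1.9s + 5.32 = 0, so ω_n = 2.307 rad/s and ζ = 1.9/(2·2.307) = 0.4119.
2% settling time T_s ≈ 4/(ζω_n) = 4/0.95 = 4.21 s.

T_s ≈ 4.21 s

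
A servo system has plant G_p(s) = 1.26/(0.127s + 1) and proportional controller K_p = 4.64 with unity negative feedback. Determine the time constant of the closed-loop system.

Closed loop: T(s) = K_p·G_p/(1+K_p·G_p) = 5.846/(0.127s + 1 + 5.846), with pole at s = −(1 + 5.846)/0.127 = −53.91.
Closed-loop time constant τ = 1/53.91 = 0.0185 s.

τ = 0.0185 s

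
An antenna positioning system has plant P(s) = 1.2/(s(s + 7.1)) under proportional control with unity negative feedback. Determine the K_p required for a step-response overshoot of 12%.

K_p = 33.6

From %OS = 100·exp(−πζ/√(1−ζ²)) = 12%, ζ = −ln(0.12)/√(π²+ln²(0.12)) = 0.5594.
Characteristic equation s² + 7.1s + 1.2K_p = 0 gives ζ = 7.1/(2√(1.2K_p)).
Setting ζ = 0.5594: √(1.2K_p) = 7.1/(2·0.5594) = 6.346, so K_p = 40.27/1.2 = 33.6.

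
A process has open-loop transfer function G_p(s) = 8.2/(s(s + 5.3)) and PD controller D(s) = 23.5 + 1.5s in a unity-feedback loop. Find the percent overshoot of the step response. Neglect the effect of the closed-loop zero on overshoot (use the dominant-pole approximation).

7.61%

Forward path: (23.5 + 1.5s)·8.2/(s(s+5.3)). The closed-loop characteristic equation is s² + (5.3 + 8.2·1.5)s + 8.2·23.5 = 0.
That is s² + 17.6s + 192.7 = 0, so ω_n = 13.88 rad/s and ζ = 17.6/(2·13.88) = 0.6339.
%OS = 100·exp(−πζ/√(1−ζ²)) = 7.61%.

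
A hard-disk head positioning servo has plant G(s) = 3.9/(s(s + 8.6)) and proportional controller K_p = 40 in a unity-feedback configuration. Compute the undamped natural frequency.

With unity feedback the closed-loop characteristic equation is s² + 8.6s + 40·3.9 = s² + 8.6s + 156 = 0.
Matching s² + 2ζω_n s + ω_n²: ω_n = √156 = 12.49 rad/s and 2ζω_n = 8.6, so ζ = 8.6/(2·12.49) = 0.344.

ω_n = 12.5 rad/s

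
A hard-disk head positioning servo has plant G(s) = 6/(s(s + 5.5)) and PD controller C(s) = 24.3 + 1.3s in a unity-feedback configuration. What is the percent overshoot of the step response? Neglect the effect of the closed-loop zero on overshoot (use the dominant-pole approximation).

12.6%

Forward path: (24.3 + 1.3s)·6/(s(s+5.5)). The closed-loop characteristic equation is s² + (5.5 + 6·1.3)s + 6·24.3 = 0.
That is s² + 13.3s + 145.8 = 0, so ω_n = 12.07 rad/s and ζ = 13.3/(2·12.07) = 0.5507.
%OS = 100·exp(−πζ/√(1−ζ²)) = 12.6%.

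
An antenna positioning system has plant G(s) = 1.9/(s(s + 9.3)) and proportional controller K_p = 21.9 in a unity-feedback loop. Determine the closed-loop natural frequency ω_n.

The closed-loop denominator is s(s+9.3) + 21.9·1.9 = s² + 9.3s + 41.61.
Matching s² + 2ζω_n s + ω_n²: ω_n = √41.61 = 6.451 rad/s and 2ζω_n = 9.3, so ζ = 9.3/(2·6.451) = 0.721.

ω_n = 6.45 rad/s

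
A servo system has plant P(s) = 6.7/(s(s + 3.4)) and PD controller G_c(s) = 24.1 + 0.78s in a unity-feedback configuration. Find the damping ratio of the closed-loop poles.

ζ = 0.339

Forward path: (24.1 + 0.78s)·6.7/(s(s+3.4)). The closed-loop characteristic equation is s² + (3.4 + 6.7·0.78)s + 6.7·24.1 = 0.
That is s² + 8.626s + 161.5 = 0, so ω_n = 12.71 rad/s and ζ = 8.626/(2·12.71) = 0.3394.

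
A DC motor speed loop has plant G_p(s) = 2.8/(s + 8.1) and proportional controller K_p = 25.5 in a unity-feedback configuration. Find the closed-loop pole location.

s = -79.5

Closed-loop transfer function: T(s) = K_p·G_p(s)/(1 + K_p·G_p(s)) = 71.4/(s + 8.1 + 71.4) = 71.4/(s + 79.5).
The closed-loop pole is at s = −79.5.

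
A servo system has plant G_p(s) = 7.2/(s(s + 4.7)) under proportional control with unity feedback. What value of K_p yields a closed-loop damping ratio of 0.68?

K_p = 1.66

Closed-loop characteristic equation: s² + 4.7s + K_p·7.2 = 0.
So ω_n = √(7.2K_p) and 2ζω_n = 4.7, giving ζ = 4.7/(2√(7.2K_p)).
Setting ζ = 0.68: √(7.2K_p) = 4.7/(2·0.68) = 3.456, so K_p = 11.94/7.2 = 1.66.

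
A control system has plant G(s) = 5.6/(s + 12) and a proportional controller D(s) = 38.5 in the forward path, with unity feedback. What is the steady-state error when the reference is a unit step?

The loop is type 0. Static position error constant K_pos = D(0)·G(0) = 38.5·0.4667 = 17.97.
Steady-state error to a unit step: e_ss = 1/(1+K_pos) = 1/18.97 = 0.0527.

0.0527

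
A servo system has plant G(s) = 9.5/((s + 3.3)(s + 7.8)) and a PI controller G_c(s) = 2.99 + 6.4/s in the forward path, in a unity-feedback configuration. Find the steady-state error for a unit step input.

The open loop G_c(s)G(s) has a pole at the origin (type 1), so the static position error constant is infinite and e_ss = 1/(1+∞) = 0.

0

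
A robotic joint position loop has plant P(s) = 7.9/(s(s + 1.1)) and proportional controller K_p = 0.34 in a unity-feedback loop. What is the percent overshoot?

32.7%

From 1 + K_pP(s) = 0: s² + 1.1s + 2.686 = 0 ⇒ ω_n = 1.639, ζ = 0.3356.
%OS = 100·exp(−πζ/√(1−ζ²)) = 100·exp(−π·0.3356/√0.8874) = 32.7%.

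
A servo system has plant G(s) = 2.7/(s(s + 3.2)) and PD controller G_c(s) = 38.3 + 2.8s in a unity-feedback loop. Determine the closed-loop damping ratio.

Forward path: (38.3 + 2.8s)·2.7/(s(s+3.2)). The closed-loop characteristic equation is s² + (3.2 + 2.7·2.8)s + 2.7·38.3 = 0.
That is s² + 10.76s + 103.4 = 0, so ω_n = 10.17 rad/s and ζ = 10.76/(2·10.17) = 0.5291.

ζ = 0.529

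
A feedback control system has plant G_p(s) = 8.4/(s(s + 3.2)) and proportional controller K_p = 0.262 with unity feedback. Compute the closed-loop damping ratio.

ζ = 1.08

The closed-loop denominator is s(s+3.2) + 0.262·8.4 = s² + 3.2s + 2.201.
Matching s² + 2ζω_n s + ω_n²: ω_n = √2.201 = 1.484 rad/s and 2ζω_n = 3.2, so ζ = 3.2/(2·1.484) = 1.08.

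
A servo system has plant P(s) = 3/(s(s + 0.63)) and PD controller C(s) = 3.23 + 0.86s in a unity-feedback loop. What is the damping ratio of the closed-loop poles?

Forward path: (3.23 + 0.86s)·3/(s(s+0.63)). The closed-loop characteristic equation is s² + (0.63 + 3·0.86)s + 3·3.23 = 0.
That is s² + 3.21s + 9.69 = 0, so ω_n = 3.113 rad/s and ζ = 3.21/(2·3.113) = 0.5156.

ζ = 0.516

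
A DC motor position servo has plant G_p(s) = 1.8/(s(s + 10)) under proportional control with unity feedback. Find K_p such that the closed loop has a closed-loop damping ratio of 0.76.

K_p = 24

Closed-loop characteristic equation: s² + 10s + K_p·1.8 = 0.
So ω_n = √(1.8K_p) and 2ζω_n = 10, giving ζ = 10/(2√(1.8K_p)).
Setting ζ = 0.76: √(1.8K_p) = 10/(2·0.76) = 6.579, so K_p = 43.28/1.8 = 24.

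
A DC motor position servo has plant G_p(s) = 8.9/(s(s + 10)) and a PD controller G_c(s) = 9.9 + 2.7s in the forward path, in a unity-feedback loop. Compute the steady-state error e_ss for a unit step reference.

The open loop G_c(s)G_p(s) has a pole at the origin (type 1), so the static position error constant is infinite and e_ss = 1/(1+∞) = 0.

0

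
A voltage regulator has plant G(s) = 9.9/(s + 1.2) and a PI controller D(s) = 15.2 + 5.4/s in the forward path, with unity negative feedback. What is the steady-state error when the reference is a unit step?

The open loop D(s)G(s) has a pole at the origin (type 1), so the static position error constant is infinite and e_ss = 1/(1+∞) = 0.

0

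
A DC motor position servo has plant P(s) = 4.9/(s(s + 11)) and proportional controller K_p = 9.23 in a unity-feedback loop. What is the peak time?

T_p = 0.812 s

Closed-loop characteristic equation: s² + 11s + 45.23 = 0, so ω_n = 6.725 rad/s and ζ = 11/(2·6.725) = 0.8178.
Damped frequency ω_d = ω_n√(1−ζ²) = 3.87 rad/s, so peak time T_p = π/ω_d = 0.812 s.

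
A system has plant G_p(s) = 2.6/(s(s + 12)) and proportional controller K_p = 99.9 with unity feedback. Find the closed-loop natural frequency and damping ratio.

1 + K_p·G_p(s) = 0 gives s² + 12s + 259.7 = 0.
Matching s² + 2ζω_n s + ω_n²: ω_n = √259.7 = 16.12 rad/s and 2ζω_n = 12, so ζ = 12/(2·16.12) = 0.372.

ω_n = 16.1 rad/s, ζ = 0.372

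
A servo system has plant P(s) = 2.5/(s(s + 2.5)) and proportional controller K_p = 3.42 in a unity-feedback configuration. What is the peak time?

From 1 + K_pP(s) = 0: s² + 2.5s + 8.55 = 0 ⇒ ω_n = 2.924, ζ = 0.4275.
Damped frequency ω_d = ω_n√(1−ζ²) = 2.643 rad/s, so peak time T_p = π/ω_d = 1.19 s.

T_p = 1.19 s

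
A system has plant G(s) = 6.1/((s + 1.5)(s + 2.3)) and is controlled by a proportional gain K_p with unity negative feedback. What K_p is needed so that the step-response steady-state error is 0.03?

The loop is type 0, so e_ss(step) = 1/(1 + K_pos) with K_pos = K_p·G(0).
G(0) = 1.768. Require 1/(1 + K_p·1.768) = 0.03, so 1 + 1.768·K_p = 33.33.
K_p = (33.33 − 1)/1.768 = 18.3.

K_p = 18.3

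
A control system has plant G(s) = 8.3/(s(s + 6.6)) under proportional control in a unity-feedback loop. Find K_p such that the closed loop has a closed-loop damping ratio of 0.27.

K_p = 18

Closed-loop characteristic equation: s² + 6.6s + K_p·8.3 = 0.
So ω_n = √(8.3K_p) and 2ζω_n = 6.6, giving ζ = 6.6/(2√(8.3K_p)).
Setting ζ = 0.27: √(8.3K_p) = 6.6/(2·0.27) = 12.22, so K_p = 149.4/8.3 = 18.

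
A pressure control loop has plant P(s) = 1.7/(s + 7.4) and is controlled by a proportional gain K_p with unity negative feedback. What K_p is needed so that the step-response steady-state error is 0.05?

The loop is type 0, so e_ss(step) = 1/(1 + K_pos) with K_pos = K_p·P(0).
P(0) = 0.2297. Require 1/(1 + K_p·0.2297) = 0.05, so 1 + 0.2297·K_p = 20.
K_p = (20 − 1)/0.2297 = 82.7.

K_p = 82.7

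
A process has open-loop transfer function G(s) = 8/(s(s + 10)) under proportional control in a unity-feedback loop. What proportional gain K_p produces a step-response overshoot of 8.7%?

K_p = 8.3

From %OS = 100·exp(−πζ/√(1−ζ²)) = 8.7%, ζ = −ln(0.087)/√(π²+ln²(0.087)) = 0.6137.
Characteristic equation s² + 10s + 8K_p = 0 gives ζ = 10/(2√(8K_p)).
Setting ζ = 0.6137: √(8K_p) = 10/(2·0.6137) = 8.147, so K_p = 66.38/8 = 8.3.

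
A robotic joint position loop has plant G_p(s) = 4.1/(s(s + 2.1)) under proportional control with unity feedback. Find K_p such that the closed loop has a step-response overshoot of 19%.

K_p = 1.23

From %OS = 100·exp(−πζ/√(1−ζ²)) = 19%, ζ = −ln(0.19)/√(π²+ln²(0.19)) = 0.4673.
Characteristic equation s² + 2.1s + 4.1K_p = 0 gives ζ = 2.1/(2√(4.1K_p)).
Setting ζ = 0.4673: √(4.1K_p) = 2.1/(2·0.4673) = 2.247, so K_p = 5.048/4.1 = 1.23.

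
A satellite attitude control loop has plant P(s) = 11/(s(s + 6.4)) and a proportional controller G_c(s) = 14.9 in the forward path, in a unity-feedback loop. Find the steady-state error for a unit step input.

The open loop G_c(s)P(s) has a pole at the origin (type 1), so the static position error constant is infinite and e_ss = 1/(1+∞) = 0.

0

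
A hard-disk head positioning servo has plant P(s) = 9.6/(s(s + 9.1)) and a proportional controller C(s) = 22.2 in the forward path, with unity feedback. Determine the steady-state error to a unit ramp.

The loop has one pole at the origin (type 1). Velocity error constant K_v = lim_{s→0} s·C(s)P(s) = 22.2·9.6/9.1 = 23.42.
Steady-state error to a unit ramp: e_ss = 1/K_v = 0.0427.

0.0427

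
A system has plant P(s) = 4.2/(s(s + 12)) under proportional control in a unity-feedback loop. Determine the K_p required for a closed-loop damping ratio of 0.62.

Closed-loop characteristic equation: s² + 12s + K_p·4.2 = 0.
So ω_n = √(4.2K_p) and 2ζω_n = 12, giving ζ = 12/(2√(4.2K_p)).
Setting ζ = 0.62: √(4.2K_p) = 12/(2·0.62) = 9.677, so K_p = 93.65/4.2 = 22.3.

K_p = 22.3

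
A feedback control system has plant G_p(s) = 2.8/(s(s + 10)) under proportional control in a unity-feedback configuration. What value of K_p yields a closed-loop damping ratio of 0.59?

Closed-loop characteristic equation: s² + 10s + K_p·2.8 = 0.
So ω_n = √(2.8K_p) and 2ζω_n = 10, giving ζ = 10/(2√(2.8K_p)).
Setting ζ = 0.59: √(2.8K_p) = 10/(2·0.59) = 8.475, so K_p = 71.82/2.8 = 25.6.

K_p = 25.6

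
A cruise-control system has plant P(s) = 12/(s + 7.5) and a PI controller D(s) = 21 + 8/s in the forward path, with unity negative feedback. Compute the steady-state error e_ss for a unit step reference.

The open loop D(s)P(s) has a pole at the origin (type 1), so the static position error constant is infinite and e_ss = 1/(1+∞) = 0.

0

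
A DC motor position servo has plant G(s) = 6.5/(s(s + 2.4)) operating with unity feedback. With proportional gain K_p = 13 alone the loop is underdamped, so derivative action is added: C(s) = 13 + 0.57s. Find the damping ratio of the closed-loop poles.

ζ = 0.332

Forward path: (13 + 0.57s)·6.5/(s(s+2.4)). The closed-loop characteristic equation is s² + (2.4 + 6.5·0.57)s + 6.5·13 = 0.
That is s² + 6.105s + 84.5 = 0, so ω_n = 9.192 rad/s and ζ = 6.105/(2·9.192) = 0.3321.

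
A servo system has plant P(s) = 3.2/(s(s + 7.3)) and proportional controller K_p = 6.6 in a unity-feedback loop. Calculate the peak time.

T_p = 1.13 s

Closed-loop characteristic equation: s² + 7.3s + 21.12 = 0, so ω_n = 4.596 rad/s and ζ = 7.3/(2·4.596) = 0.7942.
Damped frequency ω_d = ω_n√(1−ζ²) = 2.792 rad/s, so peak time T_p = π/ω_d = 1.13 s.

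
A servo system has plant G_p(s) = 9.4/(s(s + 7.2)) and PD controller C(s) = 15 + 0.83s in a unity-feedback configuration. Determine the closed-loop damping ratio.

Forward path: (15 + 0.83s)·9.4/(s(s+7.2)). The closed-loop characteristic equation is s² + (7.2 + 9.4·0.83)s + 9.4·15 = 0.
That is s² + 15s + 141 = 0, so ω_n = 11.87 rad/s and ζ = 15/(2·11.87) = 0.6317.

ζ = 0.632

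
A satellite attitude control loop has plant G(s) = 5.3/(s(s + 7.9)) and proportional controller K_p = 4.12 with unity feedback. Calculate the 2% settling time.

T_s ≈ 1.01 s

Closed-loop characteristic equation: s² + 7.9s + 21.84 = 0, so ω_n = 4.673 rad/s and ζ = 7.9/(2·4.673) = 0.8453.
2% settling time T_s ≈ 4/(ζω_n) = 4/3.95 = 1.01 s.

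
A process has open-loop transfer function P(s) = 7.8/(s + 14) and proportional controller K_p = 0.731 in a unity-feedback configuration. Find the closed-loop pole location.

Closed-loop transfer function: T(s) = K_p·P(s)/(1 + K_p·P(s)) = 5.702/(s + 14 + 5.702) = 5.702/(s + 19.7).
The closed-loop pole is at s = −19.7.

s = -19.7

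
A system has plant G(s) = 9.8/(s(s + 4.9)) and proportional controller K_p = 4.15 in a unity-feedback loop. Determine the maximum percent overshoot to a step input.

27.1%

From 1 + K_pG(s) = 0: s² + 4.9s + 40.67 = 0 ⇒ ω_n = 6.377, ζ = 0.3842.
%OS = 100·exp(−πζ/√(1−ζ²)) = 100·exp(−π·0.3842/√0.8524) = 27.1%.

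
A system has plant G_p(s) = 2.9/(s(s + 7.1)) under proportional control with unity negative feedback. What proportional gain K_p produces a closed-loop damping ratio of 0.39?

K_p = 28.6

Closed-loop characteristic equation: s² + 7.1s + K_p·2.9 = 0.
So ω_n = √(2.9K_p) and 2ζω_n = 7.1, giving ζ = 7.1/(2√(2.9K_p)).
Setting ζ = 0.39: √(2.9K_p) = 7.1/(2·0.39) = 9.103, so K_p = 82.86/2.9 = 28.6.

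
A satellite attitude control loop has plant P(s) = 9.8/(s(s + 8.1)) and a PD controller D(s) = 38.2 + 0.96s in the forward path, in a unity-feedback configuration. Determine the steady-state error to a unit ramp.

0.0216

The loop has one pole at the origin (type 1). Velocity error constant K_v = lim_{s→0} s·D(s)P(s) = 38.2·9.8/8.1 = 46.22.
Steady-state error to a unit ramp: e_ss = 1/K_v = 0.0216.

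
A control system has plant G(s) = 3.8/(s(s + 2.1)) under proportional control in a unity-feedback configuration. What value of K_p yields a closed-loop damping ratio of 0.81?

K_p = 0.442

Closed-loop characteristic equation: s² + 2.1s + K_p·3.8 = 0.
So ω_n = √(3.8K_p) and 2ζω_n = 2.1, giving ζ = 2.1/(2√(3.8K_p)).
Setting ζ = 0.81: √(3.8K_p) = 2.1/(2·0.81) = 1.296, so K_p = 1.68/3.8 = 0.442.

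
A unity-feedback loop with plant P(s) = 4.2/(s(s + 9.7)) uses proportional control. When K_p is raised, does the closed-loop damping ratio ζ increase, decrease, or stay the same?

decrease

ζ = 9.7/(2√(4.2K_p)); increasing K_p raises the denominator, so ζ falls.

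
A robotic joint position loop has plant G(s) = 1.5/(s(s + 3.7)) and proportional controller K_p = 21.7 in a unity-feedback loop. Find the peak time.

T_p = 0.582 s

Closed-loop characteristic equation: s² + 3.7s + 32.55 = 0, so ω_n = 5.705 rad/s and ζ = 3.7/(2·5.705) = 0.3243.
Damped frequency ω_d = ω_n√(1−ζ²) = 5.397 rad/s, so peak time T_p = π/ω_d = 0.582 s.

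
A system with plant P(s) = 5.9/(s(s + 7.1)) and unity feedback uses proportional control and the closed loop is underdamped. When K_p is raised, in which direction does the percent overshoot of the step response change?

increase

ζ = 7.1/(2√(5.9K_p)) decreases as K_p grows; lower damping means more overshoot.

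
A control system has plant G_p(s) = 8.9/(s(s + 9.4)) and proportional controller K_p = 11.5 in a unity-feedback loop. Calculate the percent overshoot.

From 1 + K_pG_p(s) = 0: s² + 9.4s + 102.4 = 0 ⇒ ω_n = 10.12, ζ = 0.4646.
%OS = 100·exp(−πζ/√(1−ζ²)) = 100·exp(−π·0.4646/√0.7842) = 19.2%.

19.2%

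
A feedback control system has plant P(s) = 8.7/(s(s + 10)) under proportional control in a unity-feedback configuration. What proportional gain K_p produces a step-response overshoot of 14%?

K_p = 10.2

From %OS = 100·exp(−πζ/√(1−ζ²)) = 14%, ζ = −ln(0.14)/√(π²+ln²(0.14)) = 0.5305.
Characteristic equation s² + 10s + 8.7K_p = 0 gives ζ = 10/(2√(8.7K_p)).
Setting ζ = 0.5305: √(8.7K_p) = 10/(2·0.5305) = 9.425, so K_p = 88.83/8.7 = 10.2.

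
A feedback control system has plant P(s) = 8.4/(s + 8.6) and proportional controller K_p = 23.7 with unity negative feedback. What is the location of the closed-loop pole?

Closed-loop transfer function: T(s) = K_p·P(s)/(1 + K_p·P(s)) = 199.1/(s + 8.6 + 199.1) = 199.1/(s + 207.7).
The closed-loop pole is at s = −207.7.

s = -207.7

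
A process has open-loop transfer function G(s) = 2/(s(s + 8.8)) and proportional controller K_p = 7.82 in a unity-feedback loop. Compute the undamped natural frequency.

ω_n = 3.95 rad/s

1 + K_p·G(s) = 0 gives s² + 8.8s + 15.64 = 0.
Matching s² + 2ζω_n s + ω_n²: ω_n = √15.64 = 3.955 rad/s and 2ζω_n = 8.8, so ζ = 8.8/(2·3.955) = 1.11.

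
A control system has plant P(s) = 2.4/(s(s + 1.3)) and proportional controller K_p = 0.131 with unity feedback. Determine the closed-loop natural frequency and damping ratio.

ω_n = 0.561 rad/s, ζ = 1.16

1 + K_p·P(s) = 0 gives s² + 1.3s + 0.3144 = 0.
Matching s² + 2ζω_n s + ω_n²: ω_n = √0.3144 = 0.5607 rad/s and 2ζω_n = 1.3, so ζ = 1.3/(2·0.5607) = 1.16.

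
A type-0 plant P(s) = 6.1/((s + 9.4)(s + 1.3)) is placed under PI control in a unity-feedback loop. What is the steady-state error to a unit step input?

0

The PI controller's integrator makes the forward path type 1, so e_ss to a step is zero.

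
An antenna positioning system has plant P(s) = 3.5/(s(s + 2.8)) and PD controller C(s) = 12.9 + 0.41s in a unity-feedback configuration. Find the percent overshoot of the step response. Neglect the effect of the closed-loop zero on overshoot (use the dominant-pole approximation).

35.2%

Forward path: (12.9 + 0.41s)·3.5/(s(s+2.8)). The closed-loop characteristic equation is s² + (2.8 + 3.5·0.41)s + 3.5·12.9 = 0.
That is s² + 4.235s + 45.15 = 0, so ω_n = 6.719 rad/s and ζ = 4.235/(2·6.719) = 0.3151.
%OS = 100·exp(−πζ/√(1−ζ²)) = 35.2%.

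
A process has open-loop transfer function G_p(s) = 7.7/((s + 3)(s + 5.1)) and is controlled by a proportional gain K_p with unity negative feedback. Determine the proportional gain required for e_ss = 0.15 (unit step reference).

Steady-state error for a unit step on this type-0 loop is 1/(1 + K_p·G_p(0)).
G_p(0) = 0.5033. Require 1/(1 + K_p·0.5033) = 0.15, so 1 + 0.5033·K_p = 6.667.
K_p = (6.667 − 1)/0.5033 = 11.3.

K_p = 11.3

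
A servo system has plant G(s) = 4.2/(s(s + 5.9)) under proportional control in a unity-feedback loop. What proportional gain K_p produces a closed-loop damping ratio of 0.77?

K_p = 3.49

Closed-loop characteristic equation: s² + 5.9s + K_p·4.2 = 0.
So ω_n = √(4.2K_p) and 2ζω_n = 5.9, giving ζ = 5.9/(2√(4.2K_p)).
Setting ζ = 0.77: √(4.2K_p) = 5.9/(2·0.77) = 3.831, so K_p = 14.68/4.2 = 3.49.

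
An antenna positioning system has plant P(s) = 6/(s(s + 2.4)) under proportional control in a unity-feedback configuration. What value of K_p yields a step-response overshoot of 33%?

K_p = 2.17

From %OS = 100·exp(−πζ/√(1−ζ²)) = 33%, ζ = −ln(0.33)/√(π²+ln²(0.33)) = 0.3328.
Characteristic equation s² + 2.4s + 6K_p = 0 gives ζ = 2.4/(2√(6K_p)).
Setting ζ = 0.3328: √(6K_p) = 2.4/(2·0.3328) = 3.606, so K_p = 13/6 = 2.17.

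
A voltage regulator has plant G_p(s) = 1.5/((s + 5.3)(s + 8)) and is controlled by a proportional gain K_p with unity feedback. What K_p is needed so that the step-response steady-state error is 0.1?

K_p = 254

For a type-0 loop with proportional control, e_ss = 1/(1 + K_p·G_p(0)).
G_p(0) = 0.03538. Require 1/(1 + K_p·0.03538) = 0.1, so 1 + 0.03538·K_p = 10.
K_p = (10 − 1)/0.03538 = 254.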